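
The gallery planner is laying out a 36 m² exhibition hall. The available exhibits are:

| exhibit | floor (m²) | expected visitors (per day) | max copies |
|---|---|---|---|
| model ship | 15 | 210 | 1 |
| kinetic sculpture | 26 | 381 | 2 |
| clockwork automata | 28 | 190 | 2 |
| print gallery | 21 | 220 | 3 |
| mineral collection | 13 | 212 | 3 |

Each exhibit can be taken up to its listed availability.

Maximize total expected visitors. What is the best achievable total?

432

Ranking by ratio (expected visitors/m²): mineral collection 16.31, kinetic sculpture 14.65, model ship 14.00.
Filling by ratio: 2×mineral collection for 424, with 10 m² left unused.
Dropping mineral collection frees 13 m²; slotting in print gallery (21 m²) lifts the total to 432 at 34 m².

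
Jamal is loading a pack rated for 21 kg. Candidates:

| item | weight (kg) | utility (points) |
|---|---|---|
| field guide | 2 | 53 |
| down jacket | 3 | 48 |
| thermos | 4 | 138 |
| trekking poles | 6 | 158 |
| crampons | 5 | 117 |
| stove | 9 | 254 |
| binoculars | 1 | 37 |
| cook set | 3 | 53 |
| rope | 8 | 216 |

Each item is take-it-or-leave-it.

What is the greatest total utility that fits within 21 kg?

Greedy by ratio would take field guide + thermos + crampons + stove + binoculars: 21 kg used, total 599.
The 8 kg tied up in field guide and crampons and binoculars is better spent on rope — total rises to 608 (21 kg).

608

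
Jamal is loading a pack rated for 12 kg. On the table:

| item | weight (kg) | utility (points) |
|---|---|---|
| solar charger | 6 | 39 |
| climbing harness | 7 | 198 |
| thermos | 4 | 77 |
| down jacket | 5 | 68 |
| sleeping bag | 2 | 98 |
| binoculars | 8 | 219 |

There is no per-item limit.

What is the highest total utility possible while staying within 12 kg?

588

Best packing: 6×sleeping bag — 12 kg, 588 total.
That's the maximum — no swap from here does better than 588.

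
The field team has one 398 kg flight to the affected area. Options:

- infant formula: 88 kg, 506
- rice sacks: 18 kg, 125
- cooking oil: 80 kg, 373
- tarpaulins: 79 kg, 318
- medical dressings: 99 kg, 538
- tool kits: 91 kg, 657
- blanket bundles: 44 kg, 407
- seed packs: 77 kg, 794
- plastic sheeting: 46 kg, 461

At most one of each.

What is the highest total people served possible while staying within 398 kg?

2982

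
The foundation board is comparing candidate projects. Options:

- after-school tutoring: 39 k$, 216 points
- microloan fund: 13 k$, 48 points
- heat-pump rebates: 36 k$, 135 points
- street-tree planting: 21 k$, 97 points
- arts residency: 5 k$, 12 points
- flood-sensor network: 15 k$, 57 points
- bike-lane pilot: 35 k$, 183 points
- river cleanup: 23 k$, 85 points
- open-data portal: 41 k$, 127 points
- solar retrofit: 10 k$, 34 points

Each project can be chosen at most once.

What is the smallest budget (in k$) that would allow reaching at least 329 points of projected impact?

Look for the lowest-budget combination reaching 329.
Taking after-school tutoring + street-tree planting + solar retrofit gives 347 (≥ 329) for 70 k$.
No combination under 70 k$ hits 329.

70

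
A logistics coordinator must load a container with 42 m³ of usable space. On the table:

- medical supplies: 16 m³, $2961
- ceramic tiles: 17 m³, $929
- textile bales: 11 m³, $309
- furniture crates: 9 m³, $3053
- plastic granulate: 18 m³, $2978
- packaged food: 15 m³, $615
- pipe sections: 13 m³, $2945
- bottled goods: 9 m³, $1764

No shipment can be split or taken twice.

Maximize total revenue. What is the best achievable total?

8976

A density-first pass picks textile bales + furniture crates + pipe sections + bottled goods — 8071 at 42 m³.
The 20 m³ tied up in textile bales and bottled goods is better spent on plastic granulate — total rises to 8976 (40 m³).
Nothing else within 42 m³ beats 8976.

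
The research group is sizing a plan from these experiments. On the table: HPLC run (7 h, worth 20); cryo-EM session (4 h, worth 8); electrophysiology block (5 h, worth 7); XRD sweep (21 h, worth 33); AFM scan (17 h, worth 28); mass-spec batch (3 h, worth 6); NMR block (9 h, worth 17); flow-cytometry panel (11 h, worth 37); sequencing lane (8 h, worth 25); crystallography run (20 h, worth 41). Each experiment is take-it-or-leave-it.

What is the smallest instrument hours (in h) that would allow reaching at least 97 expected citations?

35

Look for the lowest-instrument combination reaching 97.
Taking HPLC run + cryo-EM session + electrophysiology block + flow-cytometry panel + sequencing lane gives 97 (≥ 97) for 35 h.
No combination under 35 h hits 97.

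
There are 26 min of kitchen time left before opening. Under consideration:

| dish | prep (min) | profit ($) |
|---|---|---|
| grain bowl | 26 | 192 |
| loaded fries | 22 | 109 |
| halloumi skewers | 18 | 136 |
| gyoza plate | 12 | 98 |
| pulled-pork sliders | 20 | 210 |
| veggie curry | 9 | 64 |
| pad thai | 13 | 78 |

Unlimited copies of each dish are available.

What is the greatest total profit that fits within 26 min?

210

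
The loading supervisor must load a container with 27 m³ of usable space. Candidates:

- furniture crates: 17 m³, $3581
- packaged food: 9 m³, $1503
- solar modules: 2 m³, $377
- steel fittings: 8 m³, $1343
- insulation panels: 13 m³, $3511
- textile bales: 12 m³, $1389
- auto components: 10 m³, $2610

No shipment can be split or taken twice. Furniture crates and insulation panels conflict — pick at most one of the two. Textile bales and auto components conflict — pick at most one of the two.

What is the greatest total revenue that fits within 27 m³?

6498

The ratio ordering already packs tightly: solar modules + insulation panels + auto components, 25 m³, 6498.
The closest alternative, furniture crates + auto components, reaches only 6191.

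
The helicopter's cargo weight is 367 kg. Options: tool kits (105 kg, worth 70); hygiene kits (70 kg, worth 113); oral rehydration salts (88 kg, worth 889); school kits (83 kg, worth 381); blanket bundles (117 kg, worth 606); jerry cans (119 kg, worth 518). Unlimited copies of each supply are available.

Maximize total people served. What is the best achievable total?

3556

Taking 4×oral rehydration salts: 352 kg used, 3556 in people served.
No other feasible combination exceeds 3556.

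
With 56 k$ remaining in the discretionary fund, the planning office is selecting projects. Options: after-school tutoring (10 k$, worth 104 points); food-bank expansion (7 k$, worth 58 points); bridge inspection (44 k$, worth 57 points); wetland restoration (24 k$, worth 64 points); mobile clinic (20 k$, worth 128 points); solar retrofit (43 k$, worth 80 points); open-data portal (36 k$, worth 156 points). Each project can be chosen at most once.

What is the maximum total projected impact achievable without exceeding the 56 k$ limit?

318

The ratio heuristic lands on after-school tutoring + food-bank expansion + mobile clinic (290) but leaves 19 k$ idle.
Dropping mobile clinic frees 20 k$; slotting in open-data portal (36 k$) lifts the total to 318 at 53 k$.
An exhaustive check of the 128 subsets confirms 318.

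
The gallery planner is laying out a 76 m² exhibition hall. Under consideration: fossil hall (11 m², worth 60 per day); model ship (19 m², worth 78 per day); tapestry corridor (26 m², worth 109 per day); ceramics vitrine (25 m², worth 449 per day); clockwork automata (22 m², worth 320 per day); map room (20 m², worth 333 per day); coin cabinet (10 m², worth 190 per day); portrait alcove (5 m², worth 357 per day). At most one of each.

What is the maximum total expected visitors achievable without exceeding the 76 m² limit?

Filling by ratio: fossil hall + ceramics vitrine + map room + coin cabinet + portrait alcove for 1389, with 5 m² left unused.
Dropping fossil hall and coin cabinet frees 21 m²; slotting in clockwork automata (22 m²) lifts the total to 1459 at 72 m².

1459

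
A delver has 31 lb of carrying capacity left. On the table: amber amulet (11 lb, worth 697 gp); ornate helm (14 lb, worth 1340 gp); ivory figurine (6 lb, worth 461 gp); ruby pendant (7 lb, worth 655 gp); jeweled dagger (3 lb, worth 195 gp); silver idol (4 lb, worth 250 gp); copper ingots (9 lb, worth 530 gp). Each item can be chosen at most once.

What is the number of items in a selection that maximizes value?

4

Optimal total is 2706.
One optimal bundle: ornate helm + ivory figurine + ruby pendant + silver idol (31 lb).
All optima have 4 items.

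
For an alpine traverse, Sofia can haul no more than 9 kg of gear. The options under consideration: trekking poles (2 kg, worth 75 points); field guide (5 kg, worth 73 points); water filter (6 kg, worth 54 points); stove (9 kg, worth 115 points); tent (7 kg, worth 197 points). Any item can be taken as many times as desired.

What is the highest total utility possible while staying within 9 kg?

300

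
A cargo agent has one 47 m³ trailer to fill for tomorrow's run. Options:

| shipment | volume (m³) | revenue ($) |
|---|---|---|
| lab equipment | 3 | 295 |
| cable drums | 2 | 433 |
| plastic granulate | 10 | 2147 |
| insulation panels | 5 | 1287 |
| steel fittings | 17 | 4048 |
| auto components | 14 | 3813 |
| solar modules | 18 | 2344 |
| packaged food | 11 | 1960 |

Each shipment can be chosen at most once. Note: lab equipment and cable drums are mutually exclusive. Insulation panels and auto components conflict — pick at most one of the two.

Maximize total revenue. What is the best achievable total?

10441

Taking cable drums + plastic granulate + steel fittings + auto components: 43 m³ used, 10441 in revenue.
Runner-up lab equipment + plastic granulate + steel fittings + auto components tops out at 10303.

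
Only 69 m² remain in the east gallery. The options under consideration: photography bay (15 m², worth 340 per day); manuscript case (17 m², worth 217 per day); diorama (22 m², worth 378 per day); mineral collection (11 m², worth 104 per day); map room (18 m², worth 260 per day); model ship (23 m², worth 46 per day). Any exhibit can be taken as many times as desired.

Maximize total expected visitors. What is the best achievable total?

1398

Ranking by ratio (expected visitors/m²): photography bay 22.67, diorama 17.18, map room 14.44.
Taking the top-ratio exhibits first gives 4×photography bay for 1360 (60 m²).
The 15 m² tied up in photography bay is better spent on diorama — total rises to 1398 (67 m²).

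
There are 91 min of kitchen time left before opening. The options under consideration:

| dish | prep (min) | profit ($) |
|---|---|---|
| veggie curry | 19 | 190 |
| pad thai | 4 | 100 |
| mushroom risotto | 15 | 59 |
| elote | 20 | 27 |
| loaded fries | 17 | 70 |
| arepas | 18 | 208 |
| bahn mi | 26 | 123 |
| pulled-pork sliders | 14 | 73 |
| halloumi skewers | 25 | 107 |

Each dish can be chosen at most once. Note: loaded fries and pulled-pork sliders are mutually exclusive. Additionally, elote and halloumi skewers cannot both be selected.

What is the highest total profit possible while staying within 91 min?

694

Best packing: veggie curry + pad thai + arepas + bahn mi + pulled-pork sliders — 81 min, 694 total.
No other feasible combination exceeds 694.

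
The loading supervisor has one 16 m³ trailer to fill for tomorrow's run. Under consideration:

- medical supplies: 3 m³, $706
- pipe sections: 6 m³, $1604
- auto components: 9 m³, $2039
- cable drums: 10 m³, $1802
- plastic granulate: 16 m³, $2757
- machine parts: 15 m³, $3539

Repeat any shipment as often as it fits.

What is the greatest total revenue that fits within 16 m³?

3914

Taking medical supplies + 2×pipe sections: 15 m³ used, 3914 in revenue.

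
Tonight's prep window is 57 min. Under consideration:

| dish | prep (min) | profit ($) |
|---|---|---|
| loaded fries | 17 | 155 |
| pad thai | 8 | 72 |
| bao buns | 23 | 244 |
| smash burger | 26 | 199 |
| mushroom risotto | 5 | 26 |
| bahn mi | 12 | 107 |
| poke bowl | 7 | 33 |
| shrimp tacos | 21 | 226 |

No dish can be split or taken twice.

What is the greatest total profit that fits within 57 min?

577

By profit per min: shrimp tacos 10.76, bao buns 10.61, loaded fries 9.12 lead.
Taking the top-ratio dishes first gives pad thai + bao buns + mushroom risotto + shrimp tacos for 568 (57 min).
The 13 min tied up in pad thai and mushroom risotto is better spent on bahn mi — total rises to 577 (56 min).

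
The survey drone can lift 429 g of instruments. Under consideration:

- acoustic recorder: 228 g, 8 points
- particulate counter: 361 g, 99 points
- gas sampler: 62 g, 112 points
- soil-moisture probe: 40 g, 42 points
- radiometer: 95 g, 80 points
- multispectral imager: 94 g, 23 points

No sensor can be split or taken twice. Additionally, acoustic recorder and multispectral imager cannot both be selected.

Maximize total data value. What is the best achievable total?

257

Gas sampler + soil-moisture probe + radiometer + multispectral imager uses 291 of the 429 g and totals 257.
An exhaustive check of the 64 subsets confirms 257.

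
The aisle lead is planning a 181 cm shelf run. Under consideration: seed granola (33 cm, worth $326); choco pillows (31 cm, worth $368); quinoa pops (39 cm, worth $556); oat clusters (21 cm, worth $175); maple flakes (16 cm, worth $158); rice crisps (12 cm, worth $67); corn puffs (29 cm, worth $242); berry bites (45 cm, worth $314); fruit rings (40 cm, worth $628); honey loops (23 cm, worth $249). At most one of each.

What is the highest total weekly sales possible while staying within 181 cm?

Density check — fruit rings 15.70, quinoa pops 14.26, choco pillows 11.87, honey loops 10.83 are the best per cm.
Taking the top-ratio products first gives seed granola + choco pillows + quinoa pops + rice crisps + fruit rings + honey loops for 2194 (178 cm).
Dropping rice crisps and honey loops frees 35 cm; slotting in oat clusters + maple flakes (37 cm) lifts the total to 2211 at 180 cm.
The closest alternative, choco pillows + quinoa pops + maple flakes + corn puffs + fruit rings + honey loops, reaches only 2201.

2211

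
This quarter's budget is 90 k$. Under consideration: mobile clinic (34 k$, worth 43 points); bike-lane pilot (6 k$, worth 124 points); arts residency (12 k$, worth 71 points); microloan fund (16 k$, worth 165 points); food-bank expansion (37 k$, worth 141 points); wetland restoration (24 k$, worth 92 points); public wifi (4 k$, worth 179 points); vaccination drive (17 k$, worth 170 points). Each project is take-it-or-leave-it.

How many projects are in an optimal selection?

6

The maximum projected impact within 90 k$ is 801.
bike-lane pilot + arts residency + microloan fund + wetland restoration + public wifi + vaccination drive hits 801 at 79 k$.
Any selection reaching 801 contains exactly 6 projects.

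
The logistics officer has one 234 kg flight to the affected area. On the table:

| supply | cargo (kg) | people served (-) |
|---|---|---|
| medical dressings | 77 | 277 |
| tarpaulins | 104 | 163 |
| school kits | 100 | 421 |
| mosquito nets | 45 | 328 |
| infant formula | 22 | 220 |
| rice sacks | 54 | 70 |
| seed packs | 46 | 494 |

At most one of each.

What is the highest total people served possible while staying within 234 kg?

By people served per kg: seed packs 10.74, infant formula 10.00, mosquito nets 7.29 lead.
Taking school kits + mosquito nets + infant formula + seed packs: 213 kg used, 1463 in people served.

1463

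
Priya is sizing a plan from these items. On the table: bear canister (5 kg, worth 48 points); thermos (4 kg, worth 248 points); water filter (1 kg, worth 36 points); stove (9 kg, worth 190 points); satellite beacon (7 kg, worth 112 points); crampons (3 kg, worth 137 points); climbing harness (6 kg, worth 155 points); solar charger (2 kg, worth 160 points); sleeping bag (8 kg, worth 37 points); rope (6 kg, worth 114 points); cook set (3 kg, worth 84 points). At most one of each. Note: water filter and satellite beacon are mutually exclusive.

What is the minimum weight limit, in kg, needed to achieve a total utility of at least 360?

Look for the lowest-weight combination reaching 360.
Taking thermos + solar charger gives 408 (≥ 360) for 6 kg.
Any bundle with less than 6 kg falls short of 360.

6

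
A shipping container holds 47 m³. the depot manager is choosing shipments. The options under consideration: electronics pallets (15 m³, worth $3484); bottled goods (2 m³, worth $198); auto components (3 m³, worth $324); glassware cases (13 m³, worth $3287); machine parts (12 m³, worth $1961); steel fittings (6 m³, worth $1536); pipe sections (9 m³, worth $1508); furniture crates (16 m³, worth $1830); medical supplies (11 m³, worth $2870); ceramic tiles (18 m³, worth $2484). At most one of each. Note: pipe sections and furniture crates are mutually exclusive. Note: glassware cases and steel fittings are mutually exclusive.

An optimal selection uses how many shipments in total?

5

Optimal total is 10175.
One optimal bundle: electronics pallets + auto components + machine parts + steel fittings + medical supplies (47 m³).
All optima have 5 shipments.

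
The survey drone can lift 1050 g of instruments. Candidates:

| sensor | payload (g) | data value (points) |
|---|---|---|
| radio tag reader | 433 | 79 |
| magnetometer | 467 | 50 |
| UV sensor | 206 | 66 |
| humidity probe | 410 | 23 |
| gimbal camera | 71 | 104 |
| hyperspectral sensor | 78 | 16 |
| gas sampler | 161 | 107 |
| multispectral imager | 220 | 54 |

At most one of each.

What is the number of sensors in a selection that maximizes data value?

The maximum data value within 1050 g is 372.
One optimal bundle: radio tag reader + UV sensor + gimbal camera + hyperspectral sensor + gas sampler (949 g).
All optima have 5 sensors.

5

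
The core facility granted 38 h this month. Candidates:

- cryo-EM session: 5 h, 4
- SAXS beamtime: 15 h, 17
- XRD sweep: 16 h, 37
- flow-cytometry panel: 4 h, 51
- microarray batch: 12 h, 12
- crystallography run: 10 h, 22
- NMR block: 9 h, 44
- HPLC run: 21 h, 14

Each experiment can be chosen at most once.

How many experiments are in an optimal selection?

4

Best achievable expected citations is 136.
cryo-EM session + XRD sweep + flow-cytometry panel + NMR block hits 136 at 34 h.
All optima have 4 experiments.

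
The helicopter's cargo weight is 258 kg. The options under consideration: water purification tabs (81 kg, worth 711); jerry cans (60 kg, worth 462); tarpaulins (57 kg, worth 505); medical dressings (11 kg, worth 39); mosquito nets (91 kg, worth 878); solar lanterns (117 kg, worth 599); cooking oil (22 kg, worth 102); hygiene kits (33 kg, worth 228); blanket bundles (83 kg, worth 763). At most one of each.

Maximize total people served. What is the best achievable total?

2352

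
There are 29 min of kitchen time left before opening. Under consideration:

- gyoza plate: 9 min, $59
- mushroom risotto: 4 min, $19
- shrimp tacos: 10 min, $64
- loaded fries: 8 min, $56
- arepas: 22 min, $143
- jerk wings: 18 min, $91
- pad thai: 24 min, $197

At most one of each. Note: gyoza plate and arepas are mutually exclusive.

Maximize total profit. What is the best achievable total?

216

The ratio ordering already packs tightly: mushroom risotto + pad thai, 28 min, 216.
The spare 1 min is too small for any remaining dish, and no feasible exchange beats 216.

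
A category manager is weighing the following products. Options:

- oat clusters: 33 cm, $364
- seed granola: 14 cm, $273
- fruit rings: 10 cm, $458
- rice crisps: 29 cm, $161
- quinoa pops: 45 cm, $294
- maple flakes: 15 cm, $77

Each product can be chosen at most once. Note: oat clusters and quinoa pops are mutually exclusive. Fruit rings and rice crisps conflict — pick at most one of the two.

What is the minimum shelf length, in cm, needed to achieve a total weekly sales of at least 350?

10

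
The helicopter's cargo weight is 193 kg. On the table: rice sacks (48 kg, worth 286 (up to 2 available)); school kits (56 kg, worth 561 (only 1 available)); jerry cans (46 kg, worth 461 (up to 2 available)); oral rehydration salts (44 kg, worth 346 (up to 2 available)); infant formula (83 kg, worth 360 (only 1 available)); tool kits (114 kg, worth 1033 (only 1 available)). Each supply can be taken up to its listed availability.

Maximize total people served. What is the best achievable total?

School kits + 2×jerry cans + oral rehydration salts uses 192 of the 193 kg and totals 1829.

1829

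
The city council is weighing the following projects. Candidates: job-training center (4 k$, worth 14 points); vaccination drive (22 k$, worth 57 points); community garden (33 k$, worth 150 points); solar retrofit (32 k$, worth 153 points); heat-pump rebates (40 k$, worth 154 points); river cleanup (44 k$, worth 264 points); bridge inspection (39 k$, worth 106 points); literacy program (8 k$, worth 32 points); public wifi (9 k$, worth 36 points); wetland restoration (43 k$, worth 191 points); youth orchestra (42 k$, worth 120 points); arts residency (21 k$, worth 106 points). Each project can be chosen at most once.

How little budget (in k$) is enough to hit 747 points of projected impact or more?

Minimise k$ subject to total projected impact ≥ 747.
solar retrofit + river cleanup + public wifi + wetland restoration + arts residency: 750 projected impact at 149 k$.
Below 149 k$ the best achievable stays under 747.

149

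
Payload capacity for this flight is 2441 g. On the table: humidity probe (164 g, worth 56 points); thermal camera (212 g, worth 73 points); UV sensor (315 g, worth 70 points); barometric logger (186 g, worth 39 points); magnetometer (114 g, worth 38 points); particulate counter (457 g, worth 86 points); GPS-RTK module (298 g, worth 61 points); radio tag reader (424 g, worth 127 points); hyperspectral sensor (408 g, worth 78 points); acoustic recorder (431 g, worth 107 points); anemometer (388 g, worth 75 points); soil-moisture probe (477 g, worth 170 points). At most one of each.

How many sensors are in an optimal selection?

8

Best achievable data value is 702.
One optimal bundle: humidity probe + thermal camera + UV sensor + magnetometer + GPS-RTK module + radio tag reader + acoustic recorder + soil-moisture probe (2435 g).
Every optimal selection uses 8 sensors.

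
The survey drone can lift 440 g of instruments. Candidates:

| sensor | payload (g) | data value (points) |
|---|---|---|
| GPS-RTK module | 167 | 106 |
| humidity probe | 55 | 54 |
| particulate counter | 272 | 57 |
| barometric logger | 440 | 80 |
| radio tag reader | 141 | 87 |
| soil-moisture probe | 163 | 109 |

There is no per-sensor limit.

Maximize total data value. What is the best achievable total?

8×humidity probe uses 440 of the 440 g and totals 432.
That's the maximum — no swap from here does better than 432.

432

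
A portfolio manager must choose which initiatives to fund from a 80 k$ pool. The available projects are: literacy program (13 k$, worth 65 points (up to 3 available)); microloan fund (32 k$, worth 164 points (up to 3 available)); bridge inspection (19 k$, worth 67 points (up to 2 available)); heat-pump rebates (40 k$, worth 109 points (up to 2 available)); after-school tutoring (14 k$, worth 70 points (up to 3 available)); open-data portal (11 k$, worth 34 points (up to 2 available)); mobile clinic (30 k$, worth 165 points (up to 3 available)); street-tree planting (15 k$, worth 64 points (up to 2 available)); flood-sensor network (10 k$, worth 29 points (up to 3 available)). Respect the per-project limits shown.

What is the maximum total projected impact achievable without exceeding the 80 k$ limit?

Density check — mobile clinic 5.50, microloan fund 5.12, literacy program 5.00 are the best per k$.
Greedy by ratio would take literacy program + 2×mobile clinic: 73 k$ used, total 395.
Dropping literacy program frees 13 k$; slotting in after-school tutoring (14 k$) lifts the total to 400 at 74 k$.

400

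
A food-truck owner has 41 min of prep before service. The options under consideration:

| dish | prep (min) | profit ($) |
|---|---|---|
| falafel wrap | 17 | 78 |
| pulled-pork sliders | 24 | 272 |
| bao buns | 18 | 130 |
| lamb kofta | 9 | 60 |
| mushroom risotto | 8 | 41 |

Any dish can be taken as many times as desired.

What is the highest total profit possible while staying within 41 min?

373

Best packing: pulled-pork sliders + lamb kofta + mushroom risotto — 41 min, 373 total.
No other feasible combination exceeds 373.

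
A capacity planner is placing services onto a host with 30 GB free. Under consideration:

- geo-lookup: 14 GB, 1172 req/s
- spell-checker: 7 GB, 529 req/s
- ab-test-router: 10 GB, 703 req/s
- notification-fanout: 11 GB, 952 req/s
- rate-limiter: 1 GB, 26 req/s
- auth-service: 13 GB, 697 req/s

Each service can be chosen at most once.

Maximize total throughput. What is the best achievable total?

2210

The ratio heuristic lands on geo-lookup + notification-fanout + rate-limiter (2150) but leaves 4 GB idle.
Dropping geo-lookup frees 14 GB; slotting in spell-checker + ab-test-router (17 GB) lifts the total to 2210 at 29 GB.
No other feasible combination exceeds 2210.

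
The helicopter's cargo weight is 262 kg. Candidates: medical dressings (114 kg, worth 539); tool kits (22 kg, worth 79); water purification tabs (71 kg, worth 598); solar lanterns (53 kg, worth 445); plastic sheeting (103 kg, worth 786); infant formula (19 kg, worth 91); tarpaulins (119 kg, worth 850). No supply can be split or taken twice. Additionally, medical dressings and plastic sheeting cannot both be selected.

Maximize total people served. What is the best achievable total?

1984

A density-first pass picks water purification tabs + solar lanterns + plastic sheeting + infant formula — 1920 at 246 kg.
Dropping plastic sheeting frees 103 kg; slotting in tarpaulins (119 kg) lifts the total to 1984 at 262 kg.
The closest alternative, water purification tabs + solar lanterns + plastic sheeting + infant formula, reaches only 1920.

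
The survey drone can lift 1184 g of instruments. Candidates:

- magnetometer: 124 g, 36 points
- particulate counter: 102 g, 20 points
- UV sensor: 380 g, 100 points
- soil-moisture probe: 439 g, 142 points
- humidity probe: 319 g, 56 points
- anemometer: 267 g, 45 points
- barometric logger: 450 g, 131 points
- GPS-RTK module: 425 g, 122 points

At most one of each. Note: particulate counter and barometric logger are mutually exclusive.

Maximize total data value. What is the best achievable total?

320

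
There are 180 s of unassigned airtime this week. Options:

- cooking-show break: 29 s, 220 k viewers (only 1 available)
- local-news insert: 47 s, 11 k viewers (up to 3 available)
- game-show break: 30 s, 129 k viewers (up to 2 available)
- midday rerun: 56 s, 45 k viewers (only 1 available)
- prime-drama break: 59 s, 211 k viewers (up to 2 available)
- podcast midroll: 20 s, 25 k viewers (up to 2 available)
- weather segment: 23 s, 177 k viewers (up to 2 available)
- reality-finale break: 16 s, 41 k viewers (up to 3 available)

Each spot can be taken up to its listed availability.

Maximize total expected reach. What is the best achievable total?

955

Taking the top-ratio spots first gives cooking-show break + 2×game-show break + 2×weather segment + 2×reality-finale break for 914 (167 s).
The 46 s tied up in game-show break and reality-finale break is better spent on prime-drama break — total rises to 955 (180 s).
Every other selection either busts 180 s or exceeds an availability limit or fails to beat 955.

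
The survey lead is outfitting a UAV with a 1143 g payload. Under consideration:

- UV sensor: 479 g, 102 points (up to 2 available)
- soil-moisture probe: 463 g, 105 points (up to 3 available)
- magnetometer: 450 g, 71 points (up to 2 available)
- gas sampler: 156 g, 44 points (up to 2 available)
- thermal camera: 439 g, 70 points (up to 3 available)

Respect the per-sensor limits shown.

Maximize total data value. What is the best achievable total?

A density-first pass picks soil-moisture probe + 2×gas sampler — 193 at 775 g.
Dropping gas sampler frees 156 g; slotting in soil-moisture probe (463 g) lifts the total to 254 at 1082 g.

254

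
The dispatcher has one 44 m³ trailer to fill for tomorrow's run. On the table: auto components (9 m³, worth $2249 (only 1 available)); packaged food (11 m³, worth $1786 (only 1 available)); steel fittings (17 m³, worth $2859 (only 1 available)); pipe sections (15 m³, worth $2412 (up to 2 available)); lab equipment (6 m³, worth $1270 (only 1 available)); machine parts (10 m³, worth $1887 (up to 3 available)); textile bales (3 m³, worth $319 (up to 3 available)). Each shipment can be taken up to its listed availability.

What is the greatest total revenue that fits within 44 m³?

Greedy by ratio would take auto components + lab equipment + 2×machine parts + 3×textile bales: 44 m³ used, total 8250.
The 15 m³ tied up in lab equipment and 3×textile bales is better spent on pipe sections — total rises to 8435 (44 m³).
Every other selection either busts 44 m³ or exceeds an availability limit or fails to beat 8435.

8435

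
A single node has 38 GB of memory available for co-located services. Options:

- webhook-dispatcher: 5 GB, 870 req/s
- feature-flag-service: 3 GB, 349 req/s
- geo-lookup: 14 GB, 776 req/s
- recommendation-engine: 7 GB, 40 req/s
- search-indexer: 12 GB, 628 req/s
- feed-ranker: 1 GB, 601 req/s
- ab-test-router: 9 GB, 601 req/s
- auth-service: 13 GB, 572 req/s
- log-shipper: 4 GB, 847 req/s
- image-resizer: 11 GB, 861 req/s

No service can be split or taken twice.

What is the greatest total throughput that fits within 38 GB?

Density check — feed-ranker 601.00, log-shipper 211.75, webhook-dispatcher 174.00 are the best per GB.
Taking the top-ratio services first gives webhook-dispatcher + feature-flag-service + feed-ranker + ab-test-router + log-shipper + image-resizer for 4129 (33 GB).
Replace ab-test-router with geo-lookup: the trade gains 175 net, giving 4304 at 38 GB.
An exhaustive check of the 1024 subsets confirms 4304.

4304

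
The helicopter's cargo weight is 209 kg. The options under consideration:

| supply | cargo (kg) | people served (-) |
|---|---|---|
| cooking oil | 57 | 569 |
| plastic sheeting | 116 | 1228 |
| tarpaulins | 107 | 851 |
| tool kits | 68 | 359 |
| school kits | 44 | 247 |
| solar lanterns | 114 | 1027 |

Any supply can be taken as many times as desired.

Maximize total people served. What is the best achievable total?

1797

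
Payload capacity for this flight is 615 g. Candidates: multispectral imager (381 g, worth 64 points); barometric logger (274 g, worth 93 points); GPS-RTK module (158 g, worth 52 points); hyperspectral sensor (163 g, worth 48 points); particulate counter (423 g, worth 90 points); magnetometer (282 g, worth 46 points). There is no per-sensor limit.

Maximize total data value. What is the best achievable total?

197

By data value per g: barometric logger 0.34, GPS-RTK module 0.33, hyperspectral sensor 0.29, particulate counter 0.21 lead.
A density-first pass picks 2×barometric logger — 186 at 548 g.
Replace barometric logger with 2×GPS-RTK module: the trade gains 11 net, giving 197 at 590 g.
The spare 25 g is too small for any remaining sensor, and no exchange beats 197.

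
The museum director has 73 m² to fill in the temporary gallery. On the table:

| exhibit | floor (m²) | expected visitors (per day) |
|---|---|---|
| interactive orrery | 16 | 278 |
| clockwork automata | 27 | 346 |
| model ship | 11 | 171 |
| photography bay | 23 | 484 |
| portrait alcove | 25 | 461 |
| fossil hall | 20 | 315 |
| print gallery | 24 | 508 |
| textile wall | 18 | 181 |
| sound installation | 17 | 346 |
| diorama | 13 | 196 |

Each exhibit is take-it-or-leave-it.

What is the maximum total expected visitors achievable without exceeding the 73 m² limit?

A density-first pass picks photography bay + print gallery + sound installation — 1338 at 64 m².
Dropping sound installation frees 17 m²; slotting in portrait alcove (25 m²) lifts the total to 1453 at 72 m².
Runner-up model ship + photography bay + print gallery + diorama tops out at 1359.

1453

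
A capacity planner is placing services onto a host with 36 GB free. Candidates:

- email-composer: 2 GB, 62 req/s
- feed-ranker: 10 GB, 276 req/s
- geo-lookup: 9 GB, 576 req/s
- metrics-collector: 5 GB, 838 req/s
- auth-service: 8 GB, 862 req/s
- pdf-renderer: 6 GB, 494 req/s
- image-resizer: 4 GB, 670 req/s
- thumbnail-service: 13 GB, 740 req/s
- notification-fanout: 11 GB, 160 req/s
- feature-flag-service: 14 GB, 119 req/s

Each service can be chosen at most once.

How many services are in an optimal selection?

5

The maximum throughput within 36 GB is 3604.
One optimal bundle: metrics-collector + auth-service + pdf-renderer + image-resizer + thumbnail-service (36 GB).
All optima have 5 services.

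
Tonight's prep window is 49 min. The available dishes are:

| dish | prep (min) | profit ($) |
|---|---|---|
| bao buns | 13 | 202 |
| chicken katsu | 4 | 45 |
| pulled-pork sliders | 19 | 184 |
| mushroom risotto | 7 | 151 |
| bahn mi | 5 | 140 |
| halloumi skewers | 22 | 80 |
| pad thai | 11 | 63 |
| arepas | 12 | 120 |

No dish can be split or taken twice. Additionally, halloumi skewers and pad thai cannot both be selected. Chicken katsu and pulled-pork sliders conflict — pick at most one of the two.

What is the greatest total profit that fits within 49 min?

Filling by ratio: bao buns + chicken katsu + mushroom risotto + bahn mi + arepas for 658, with 8 min left unused.
Dropping chicken katsu and arepas frees 16 min; slotting in pulled-pork sliders (19 min) lifts the total to 677 at 44 min.
That's the maximum — no feasible swap from here does better than 677.

677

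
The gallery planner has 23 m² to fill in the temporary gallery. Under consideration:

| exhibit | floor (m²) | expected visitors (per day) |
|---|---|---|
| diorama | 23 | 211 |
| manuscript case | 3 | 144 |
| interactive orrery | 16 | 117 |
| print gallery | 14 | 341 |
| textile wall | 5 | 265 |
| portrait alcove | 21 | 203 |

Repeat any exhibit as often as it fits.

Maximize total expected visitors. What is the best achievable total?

1204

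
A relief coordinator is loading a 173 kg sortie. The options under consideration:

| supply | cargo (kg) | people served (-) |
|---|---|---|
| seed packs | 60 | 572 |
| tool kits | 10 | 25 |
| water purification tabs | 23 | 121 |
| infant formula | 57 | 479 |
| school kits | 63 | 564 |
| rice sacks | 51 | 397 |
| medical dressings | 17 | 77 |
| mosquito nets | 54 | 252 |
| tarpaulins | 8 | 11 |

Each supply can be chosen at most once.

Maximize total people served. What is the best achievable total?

Density check — seed packs 9.53, school kits 8.95, infant formula 8.40 are the best per kg.
A density-first pass picks seed packs + tool kits + water purification tabs + school kits + medical dressings — 1359 at 173 kg.
A better packing is seed packs + infant formula + rice sacks: 168 kg, total 1448.
Next best is infant formula + school kits + rice sacks at 1440 (171 kg) — short by 8.

1448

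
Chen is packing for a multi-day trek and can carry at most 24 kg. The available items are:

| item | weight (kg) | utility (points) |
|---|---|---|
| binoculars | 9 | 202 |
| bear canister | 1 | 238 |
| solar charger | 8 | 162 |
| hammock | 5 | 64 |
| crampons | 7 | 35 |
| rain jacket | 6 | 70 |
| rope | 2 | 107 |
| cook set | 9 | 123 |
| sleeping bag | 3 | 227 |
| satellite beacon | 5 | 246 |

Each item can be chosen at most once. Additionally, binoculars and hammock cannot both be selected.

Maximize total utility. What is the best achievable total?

Density check — bear canister 238.00, sleeping bag 75.67, rope 53.50, satellite beacon 49.20 are the best per kg.
Filling by ratio: binoculars + bear canister + rope + sleeping bag + satellite beacon for 1020, with 4 kg left unused.
Dropping binoculars frees 9 kg; slotting in solar charger + hammock (13 kg) lifts the total to 1044 at 24 kg.
Next best is binoculars + bear canister + rope + sleeping bag + satellite beacon at 1020 (20 kg) — short by 24.

1044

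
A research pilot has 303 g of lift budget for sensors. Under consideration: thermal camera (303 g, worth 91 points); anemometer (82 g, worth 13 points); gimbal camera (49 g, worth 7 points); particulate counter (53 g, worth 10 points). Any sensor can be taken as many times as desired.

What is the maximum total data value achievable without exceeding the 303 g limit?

Ranking by ratio (data value/g): thermal camera 0.30, particulate counter 0.19, anemometer 0.16, gimbal camera 0.14.
Best packing: thermal camera — 303 g, 91 total.
Nothing else within 303 g beats 91.

91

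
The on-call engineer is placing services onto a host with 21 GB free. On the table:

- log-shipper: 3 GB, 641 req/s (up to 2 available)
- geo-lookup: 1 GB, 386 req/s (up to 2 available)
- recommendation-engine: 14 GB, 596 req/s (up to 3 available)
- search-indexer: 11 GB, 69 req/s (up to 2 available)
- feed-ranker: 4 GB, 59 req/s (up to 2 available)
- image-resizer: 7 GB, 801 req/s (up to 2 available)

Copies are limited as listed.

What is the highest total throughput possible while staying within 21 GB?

The ratio heuristic lands on 2×log-shipper + 2×geo-lookup + feed-ranker + image-resizer (2914) but leaves 2 GB idle.
The 5 GB tied up in geo-lookup and feed-ranker is better spent on image-resizer — total rises to 3270 (21 GB).

3270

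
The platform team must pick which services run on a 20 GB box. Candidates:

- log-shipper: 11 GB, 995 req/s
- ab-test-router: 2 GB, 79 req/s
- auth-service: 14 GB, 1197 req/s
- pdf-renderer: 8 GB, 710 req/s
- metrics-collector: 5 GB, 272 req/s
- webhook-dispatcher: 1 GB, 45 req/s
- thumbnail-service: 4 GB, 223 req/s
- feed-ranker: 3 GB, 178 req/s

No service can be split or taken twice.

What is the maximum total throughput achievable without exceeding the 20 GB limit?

Log-shipper + pdf-renderer + webhook-dispatcher uses 20 of the 20 GB and totals 1750.
Every other selection either busts 20 GB or fails to beat 1750.

1750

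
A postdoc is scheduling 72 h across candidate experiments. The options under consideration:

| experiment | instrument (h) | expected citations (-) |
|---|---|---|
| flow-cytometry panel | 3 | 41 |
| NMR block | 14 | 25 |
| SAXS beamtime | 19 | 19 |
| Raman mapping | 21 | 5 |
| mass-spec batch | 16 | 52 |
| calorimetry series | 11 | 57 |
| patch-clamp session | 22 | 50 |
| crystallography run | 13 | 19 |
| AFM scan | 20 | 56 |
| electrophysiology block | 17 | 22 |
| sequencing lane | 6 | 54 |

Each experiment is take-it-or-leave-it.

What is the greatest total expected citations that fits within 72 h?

Best packing: flow-cytometry panel + NMR block + mass-spec batch + calorimetry series + AFM scan + sequencing lane — 70 h, 285 total.
Runner-up flow-cytometry panel + NMR block + mass-spec batch + calorimetry series + patch-clamp session + sequencing lane tops out at 279.

285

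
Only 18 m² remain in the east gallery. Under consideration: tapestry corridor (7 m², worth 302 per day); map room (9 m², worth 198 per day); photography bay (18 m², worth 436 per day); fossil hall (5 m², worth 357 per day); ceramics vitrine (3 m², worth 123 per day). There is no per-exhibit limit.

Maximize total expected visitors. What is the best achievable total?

The ratio ordering already packs tightly: 3×fossil hall + ceramics vitrine, 18 m², 1194.
Nothing else within 18 m² beats 1194.

1194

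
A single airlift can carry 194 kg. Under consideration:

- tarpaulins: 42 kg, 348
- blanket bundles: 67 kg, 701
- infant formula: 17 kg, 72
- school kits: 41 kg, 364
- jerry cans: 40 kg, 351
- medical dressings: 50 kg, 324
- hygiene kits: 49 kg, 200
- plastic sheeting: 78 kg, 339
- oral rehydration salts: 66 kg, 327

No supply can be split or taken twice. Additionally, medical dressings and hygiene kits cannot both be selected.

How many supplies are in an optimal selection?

4

Optimal total is 1764.
tarpaulins + blanket bundles + school kits + jerry cans hits 1764 at 190 kg.
Any selection reaching 1764 contains exactly 4 supplies.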